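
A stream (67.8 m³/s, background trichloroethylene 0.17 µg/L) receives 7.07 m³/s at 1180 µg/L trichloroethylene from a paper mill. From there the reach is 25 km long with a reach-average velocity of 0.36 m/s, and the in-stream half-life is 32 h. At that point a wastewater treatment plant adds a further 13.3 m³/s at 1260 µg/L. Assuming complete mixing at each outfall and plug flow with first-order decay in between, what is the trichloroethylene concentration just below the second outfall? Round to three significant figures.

After mixing, C = (67.80·0.1700 + 7.070·1180) / 74.87 = 8354/74.87 = 111.6 µg/L; combined flow 74.87 m³/s.
Travel time t = 25·1000 / 0.36 = 69440 s = 19.29 h.
Half-life 32 h → k = ln 2 / 32 = 0.02166 h⁻¹ = 0.5199 d⁻¹.
After decay, C = 111.6 × e^(−kt) = 111.6 × 0.6585 = 73.47 µg/L.
Second outfall: C = (74.87·73.47 + 13.30·1260)/88.17 = 252.5 µg/L.

252 µg/L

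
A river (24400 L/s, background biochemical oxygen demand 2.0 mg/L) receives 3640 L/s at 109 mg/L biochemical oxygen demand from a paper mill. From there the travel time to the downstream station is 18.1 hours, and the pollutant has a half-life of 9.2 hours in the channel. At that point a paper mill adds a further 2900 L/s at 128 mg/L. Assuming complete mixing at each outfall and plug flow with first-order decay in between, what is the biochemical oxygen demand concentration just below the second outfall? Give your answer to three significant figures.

15.7 mg/L

Conservation of mass: C = (24400·2.000 + 3640·109.0) / 28040 = 445600/28040 = 15.89 mg/L; combined flow 28040 L/s.
Half-life 9.2 h → k = ln 2 / 9.2 = 0.07534 h⁻¹ = 1.808 d⁻¹.
After decay, C = 15.89 × e^(−kt) = 15.89 × 0.2557 = 4.063 mg/L.
At the second outfall, C = (28040·4.063 + 2900·128.0) / (28040 + 2900) = 15.68 mg/L.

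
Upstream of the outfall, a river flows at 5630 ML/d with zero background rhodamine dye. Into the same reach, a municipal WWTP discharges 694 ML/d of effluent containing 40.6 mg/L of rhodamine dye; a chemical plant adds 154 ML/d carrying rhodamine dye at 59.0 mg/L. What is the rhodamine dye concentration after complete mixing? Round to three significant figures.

5.75 mg/L

Flow-weighted average: C = (5630·0 + 694.0·40.60 + 154.0·59.00) / 6478 = 37260/6478 = 5.752 mg/L.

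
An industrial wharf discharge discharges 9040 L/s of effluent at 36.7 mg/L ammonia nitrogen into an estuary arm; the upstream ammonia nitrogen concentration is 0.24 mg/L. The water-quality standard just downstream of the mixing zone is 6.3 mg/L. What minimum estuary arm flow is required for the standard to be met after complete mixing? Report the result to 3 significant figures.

Set C_mix = 6.3: (Q·0.2400 + 9040·36.70) / (Q + 9040) = 6.3
→ Q = 9040·(36.70 − 6.3)/(6.3 − 0.2400) = 45350 L/s.

45300 L/s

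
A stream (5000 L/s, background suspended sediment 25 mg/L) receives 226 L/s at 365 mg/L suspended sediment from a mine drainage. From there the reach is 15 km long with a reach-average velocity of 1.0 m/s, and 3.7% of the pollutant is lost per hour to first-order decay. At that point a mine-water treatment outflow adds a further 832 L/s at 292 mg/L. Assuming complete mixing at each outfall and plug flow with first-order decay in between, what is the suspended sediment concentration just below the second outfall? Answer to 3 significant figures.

69.4 mg/L

Conservation of mass: C = (5000·25.00 + 226.0·365.0) / 5226 = 207500/5226 = 39.70 mg/L; combined flow 5226 L/s.
Travel time t = 15·1000 / 1.0 = 15000 s = 4.167 h.
3.7%/h lost → k = −ln(1 − 0.037) = 0.03770 h⁻¹.
Applying C = C₀e^(−kt): 39.70 × 0.8546 = 33.93 mg/L.
At the second outfall, C = (5226·33.93 + 832.0·292.0) / (5226 + 832.0) = 69.37 mg/L.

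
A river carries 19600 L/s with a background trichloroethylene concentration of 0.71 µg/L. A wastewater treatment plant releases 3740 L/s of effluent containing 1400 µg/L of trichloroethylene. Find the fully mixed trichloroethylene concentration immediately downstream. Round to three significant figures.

After mixing, C = (19600·0.7100 + 3740·1400) / 23340 = 5250000/23340 = 224.9 µg/L.

225 µg/L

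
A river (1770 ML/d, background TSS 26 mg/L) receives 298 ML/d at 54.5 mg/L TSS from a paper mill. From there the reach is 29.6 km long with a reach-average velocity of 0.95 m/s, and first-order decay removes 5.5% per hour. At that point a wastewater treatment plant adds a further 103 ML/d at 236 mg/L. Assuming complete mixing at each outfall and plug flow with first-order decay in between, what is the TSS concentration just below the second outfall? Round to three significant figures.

Conservation of mass: C = (1770·26.00 + 298.0·54.50) / 2068 = 62260/2068 = 30.11 mg/L; combined flow 2068 ML/d.
Travel time t = 29.6·1000 / 0.95 = 31160 s = 8.655 h.
5.5%/h lost → k = −ln(1 − 0.055) = 0.05657 h⁻¹.
First-order decay: C = 30.11·exp(−k·t) = 30.11·0.6129 = 18.45 mg/L.
At the second outfall, C = (2068·18.45 + 103.0·236.0) / (2068 + 103.0) = 28.77 mg/L.

28.8 mg/L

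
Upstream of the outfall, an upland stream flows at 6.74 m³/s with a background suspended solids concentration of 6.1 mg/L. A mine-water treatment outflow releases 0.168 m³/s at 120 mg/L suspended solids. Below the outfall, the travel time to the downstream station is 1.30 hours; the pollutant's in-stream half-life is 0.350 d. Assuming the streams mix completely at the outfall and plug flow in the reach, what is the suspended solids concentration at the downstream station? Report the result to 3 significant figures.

Mixed concentration C = ΣQC/ΣQ = (6.740·6.100 + 0.1680·120.0) / 6.908 = 61.27/6.908 = 8.870 mg/L.
Half-life 0.350 d → k = ln 2 / 0.350 = 1.980 d⁻¹.
First-order decay: C = 8.870·exp(−k·t) = 8.870·0.8983 = 7.968 mg/L.

7.97 mg/L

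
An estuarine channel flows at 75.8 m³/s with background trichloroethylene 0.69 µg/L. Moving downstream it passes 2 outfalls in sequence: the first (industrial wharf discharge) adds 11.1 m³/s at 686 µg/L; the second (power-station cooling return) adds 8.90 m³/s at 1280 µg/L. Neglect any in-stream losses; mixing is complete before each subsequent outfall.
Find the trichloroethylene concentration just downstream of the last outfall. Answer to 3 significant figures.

Outfall 1: combined Q = 86.90 m³/s; C = (75.80·0.6900 + 11.10·686.0)/86.90 = 88.23 µg/L.
Outfall 2: combined Q = 95.80 m³/s; C = (86.90·88.23 + 8.900·1280)/95.80 = 198.9 µg/L.

199 µg/L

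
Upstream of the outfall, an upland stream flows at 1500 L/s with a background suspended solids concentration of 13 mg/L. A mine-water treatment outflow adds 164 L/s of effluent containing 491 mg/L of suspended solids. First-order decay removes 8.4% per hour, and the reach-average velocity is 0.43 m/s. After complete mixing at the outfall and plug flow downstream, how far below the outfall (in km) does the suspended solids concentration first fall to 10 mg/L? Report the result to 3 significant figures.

Mixed concentration C = ΣQC/ΣQ = (1500·13.00 + 164.0·491.0) / 1664 = 100000/1664 = 60.11 mg/L.
8.4%/h lost → k = −ln(1 − 0.084) = 0.08774 h⁻¹.
Set 60.11·exp(−k·t) = 10 → t = ln(60.11/10)/k = 73590 s = 20.44 h.
Distance = v·t = 0.43·73590 = 31640 m = 31.64 km.

31.6 km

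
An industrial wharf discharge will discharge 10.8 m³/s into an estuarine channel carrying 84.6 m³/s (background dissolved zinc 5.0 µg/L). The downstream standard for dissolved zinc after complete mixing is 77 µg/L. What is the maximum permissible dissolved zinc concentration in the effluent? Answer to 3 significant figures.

641 µg/L

At the limit, (Qr·Cr + Qe·Cₑ)/(Qr + Qe) = 77:
Cₑ = (95.40·77 − 84.60·5.000) / 10.80 = 641.0 µg/L.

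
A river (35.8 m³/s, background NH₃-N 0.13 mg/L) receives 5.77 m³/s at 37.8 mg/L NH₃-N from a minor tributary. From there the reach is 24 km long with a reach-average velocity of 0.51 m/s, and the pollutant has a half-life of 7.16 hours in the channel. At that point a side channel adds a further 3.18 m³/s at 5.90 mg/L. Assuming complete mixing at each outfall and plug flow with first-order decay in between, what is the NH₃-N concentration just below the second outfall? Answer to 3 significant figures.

1.82 mg/L

Mixed concentration C = ΣQC/ΣQ = (35.80·0.1300 + 5.770·37.80) / 41.57 = 222.8/41.57 = 5.359 mg/L; combined flow 41.57 m³/s.
Travel time t = 24·1000 / 0.51 = 47060 s = 13.07 h.
Half-life 7.16 h → k = ln 2 / 7.16 = 0.09681 h⁻¹ = 2.323 d⁻¹.
First-order decay: C = 5.359·exp(−k·t) = 5.359·0.2821 = 1.512 mg/L.
Second outfall: C = (41.57·1.512 + 3.180·5.900)/44.75 = 1.824 mg/L.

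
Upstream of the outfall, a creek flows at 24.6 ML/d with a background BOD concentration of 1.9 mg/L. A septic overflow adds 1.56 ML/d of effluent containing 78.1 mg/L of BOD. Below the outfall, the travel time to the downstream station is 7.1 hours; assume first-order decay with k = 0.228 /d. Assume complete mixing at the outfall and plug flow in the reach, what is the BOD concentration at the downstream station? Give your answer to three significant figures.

Mass balance: C = (24.60·1.900 + 1.560·78.10) / 26.16 = 168.6/26.16 = 6.444 mg/L.
First-order decay: C = 6.444·exp(−k·t) = 6.444·0.9348 = 6.024 mg/L.

6.02 mg/L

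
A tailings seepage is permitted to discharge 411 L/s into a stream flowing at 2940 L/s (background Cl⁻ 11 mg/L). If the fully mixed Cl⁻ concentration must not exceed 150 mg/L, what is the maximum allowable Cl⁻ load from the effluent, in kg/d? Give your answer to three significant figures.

Mass balance at the limit: 2940·11.00 + 411.0·Cₑ = 3351·150 → Cₑ = 1144 mg/L.
411.0 L/s = 0.4110 m³/s. Load = 0.4110 m³/s × 1144 g/m³ × 86 400 s/d = 40630 kg/d.

40600 kg/d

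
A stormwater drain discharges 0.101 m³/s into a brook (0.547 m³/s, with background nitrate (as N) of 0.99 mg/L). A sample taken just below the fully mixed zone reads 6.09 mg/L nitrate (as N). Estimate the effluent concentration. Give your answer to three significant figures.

33.7 mg/L

Mass balance: 0.5470·0.9900 + 0.1010·Cₑ = 0.6480·6.090
→ Cₑ = (0.6480·6.090 − 0.5470·0.9900) / 0.1010 = 33.71 mg/L.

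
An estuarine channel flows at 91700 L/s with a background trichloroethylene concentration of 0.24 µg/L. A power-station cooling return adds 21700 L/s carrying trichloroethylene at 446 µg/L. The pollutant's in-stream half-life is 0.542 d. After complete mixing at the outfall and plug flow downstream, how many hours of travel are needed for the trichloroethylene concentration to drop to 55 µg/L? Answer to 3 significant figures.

8.29 h

Conservation of mass: C = (91700·0.2400 + 21700·446.0) / 113400 = 9700000/113400 = 85.54 µg/L.
Half-life 0.542 d → k = ln 2 / 0.542 = 1.279 d⁻¹.
85.54·exp(−k·t) = 55 → t = ln(85.54/55)/k = 29840 s = 8.288 h.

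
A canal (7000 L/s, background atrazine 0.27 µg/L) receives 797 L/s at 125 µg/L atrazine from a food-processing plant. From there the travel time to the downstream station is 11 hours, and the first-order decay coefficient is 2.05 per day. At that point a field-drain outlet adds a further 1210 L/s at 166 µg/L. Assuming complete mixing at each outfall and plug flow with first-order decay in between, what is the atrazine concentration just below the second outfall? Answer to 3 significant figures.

26.7 µg/L

Flow-weighted average: C = (7000·0.2700 + 797.0·125.0) / 7797 = 101500/7797 = 13.02 µg/L; combined flow 7797 L/s.
Decay over the reach: 13.02·exp(−kt) = 13.02·0.3908 = 5.088 µg/L.
At the second outfall, C = (7797·5.088 + 1210·166.0) / (7797 + 1210) = 26.70 µg/L.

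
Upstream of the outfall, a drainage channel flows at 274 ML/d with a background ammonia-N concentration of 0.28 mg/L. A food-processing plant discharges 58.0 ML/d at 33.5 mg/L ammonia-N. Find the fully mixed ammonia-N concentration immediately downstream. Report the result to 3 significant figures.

6.08 mg/L

Mass balance: C = (274.0·0.2800 + 58.00·33.50) / 332.0 = 2020/332.0 = 6.083 mg/L.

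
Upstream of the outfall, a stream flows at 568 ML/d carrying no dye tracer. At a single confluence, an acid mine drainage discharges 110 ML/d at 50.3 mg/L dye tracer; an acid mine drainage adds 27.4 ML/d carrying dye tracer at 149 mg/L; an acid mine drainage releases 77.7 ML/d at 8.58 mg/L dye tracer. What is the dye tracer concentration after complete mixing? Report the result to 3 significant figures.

Conservation of mass: C = (568.0·0 + 110.0·50.30 + 27.40·149.0 + 77.70·8.580) / 783.1 = 10280/783.1 = 13.13 mg/L.

13.1 mg/L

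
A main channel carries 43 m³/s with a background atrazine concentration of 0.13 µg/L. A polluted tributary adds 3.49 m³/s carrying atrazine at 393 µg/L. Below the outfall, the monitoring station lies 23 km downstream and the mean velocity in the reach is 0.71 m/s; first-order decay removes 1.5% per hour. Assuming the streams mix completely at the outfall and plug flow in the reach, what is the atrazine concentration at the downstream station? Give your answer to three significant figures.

Mixed concentration C = ΣQC/ΣQ = (43.00·0.1300 + 3.490·393.0) / 46.49 = 1377/46.49 = 29.62 µg/L.
Travel time t = 23·1000 / 0.71 = 32390 s = 8.998 h.
1.5%/h lost → k = −ln(1 − 0.015) = 0.01511 h⁻¹.
After decay, C = 29.62 × e^(−kt) = 29.62 × 0.8728 = 25.86 µg/L.

25.9 µg/L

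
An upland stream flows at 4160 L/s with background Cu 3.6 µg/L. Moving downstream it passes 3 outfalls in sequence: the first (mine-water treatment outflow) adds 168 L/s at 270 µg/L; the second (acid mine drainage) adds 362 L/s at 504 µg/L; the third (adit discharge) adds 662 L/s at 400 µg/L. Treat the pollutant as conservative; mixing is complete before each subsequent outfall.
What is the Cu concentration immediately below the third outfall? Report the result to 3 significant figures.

Outfall 1: combined Q = 4328 L/s; C = (4160·3.600 + 168.0·270.0)/4328 = 13.94 µg/L.
Outfall 2: combined Q = 4690 L/s; C = (4328·13.94 + 362.0·504.0)/4690 = 51.77 µg/L.
Outfall 3: combined Q = 5352 L/s; C = (4690·51.77 + 662.0·400.0)/5352 = 94.84 µg/L.

94.8 µg/L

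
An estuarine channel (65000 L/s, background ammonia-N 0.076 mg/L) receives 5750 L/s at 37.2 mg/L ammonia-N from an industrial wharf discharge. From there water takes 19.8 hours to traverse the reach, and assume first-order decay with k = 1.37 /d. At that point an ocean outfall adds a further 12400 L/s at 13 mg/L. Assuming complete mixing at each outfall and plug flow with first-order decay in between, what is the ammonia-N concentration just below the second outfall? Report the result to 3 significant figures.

Conservation of mass: C = (65000·0.07600 + 5750·37.20) / 70750 = 218800/70750 = 3.093 mg/L; combined flow 70750 L/s.
Decay over the reach: 3.093·exp(−kt) = 3.093·0.3230 = 0.9989 mg/L.
At the second outfall, C = (70750·0.9989 + 12400·13.00) / (70750 + 12400) = 2.789 mg/L.

2.79 mg/L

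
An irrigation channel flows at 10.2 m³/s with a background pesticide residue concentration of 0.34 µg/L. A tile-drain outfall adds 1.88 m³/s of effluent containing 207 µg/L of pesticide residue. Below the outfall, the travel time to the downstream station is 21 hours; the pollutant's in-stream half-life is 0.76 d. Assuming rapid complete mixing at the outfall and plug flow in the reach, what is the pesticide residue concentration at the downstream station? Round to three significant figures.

Flow-weighted average: C = (10.20·0.3400 + 1.880·207.0) / 12.08 = 392.6/12.08 = 32.50 µg/L.
Half-life 0.76 d → k = ln 2 / 0.76 = 0.9120 d⁻¹.
Applying C = C₀e^(−kt): 32.50 × 0.4502 = 14.63 µg/L.

14.6 µg/L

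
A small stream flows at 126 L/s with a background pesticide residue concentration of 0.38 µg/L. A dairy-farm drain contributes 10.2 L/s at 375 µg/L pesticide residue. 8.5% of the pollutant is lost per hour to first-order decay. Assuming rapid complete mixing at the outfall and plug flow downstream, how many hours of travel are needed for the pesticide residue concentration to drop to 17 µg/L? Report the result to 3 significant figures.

5.79 h

Conservation of mass: C = (126.0·0.3800 + 10.20·375.0) / 136.2 = 3873/136.2 = 28.44 µg/L.
8.5%/h lost → k = −ln(1 − 0.085) = 0.08883 h⁻¹.
28.44·exp(−k·t) = 17 → t = ln(28.44/17)/k = 20850 s = 5.791 h.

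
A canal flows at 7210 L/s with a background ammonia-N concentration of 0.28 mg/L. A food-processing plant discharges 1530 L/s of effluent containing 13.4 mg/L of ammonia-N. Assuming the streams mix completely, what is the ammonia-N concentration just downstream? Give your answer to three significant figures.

After mixing, C = (7210·0.2800 + 1530·13.40) / 8740 = 22520/8740 = 2.577 mg/L.

2.58 mg/L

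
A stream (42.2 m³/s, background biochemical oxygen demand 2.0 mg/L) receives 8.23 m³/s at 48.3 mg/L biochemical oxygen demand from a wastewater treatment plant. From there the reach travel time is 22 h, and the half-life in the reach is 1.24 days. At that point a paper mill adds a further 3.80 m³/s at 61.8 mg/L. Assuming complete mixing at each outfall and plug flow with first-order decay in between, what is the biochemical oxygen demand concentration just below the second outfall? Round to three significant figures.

Mixed concentration C = ΣQC/ΣQ = (42.20·2.000 + 8.230·48.30) / 50.43 = 481.9/50.43 = 9.556 mg/L; combined flow 50.43 m³/s.
Half-life 1.24 d → k = ln 2 / 1.24 = 0.5590 d⁻¹.
Applying C = C₀e^(−kt): 9.556 × 0.5991 = 5.725 mg/L.
At the second outfall, C = (50.43·5.725 + 3.800·61.80) / (50.43 + 3.800) = 9.654 mg/L.

9.65 mg/L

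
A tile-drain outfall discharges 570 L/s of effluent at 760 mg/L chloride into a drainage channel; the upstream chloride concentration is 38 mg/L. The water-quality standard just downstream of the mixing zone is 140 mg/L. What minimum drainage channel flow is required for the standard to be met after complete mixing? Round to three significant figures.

3460 L/s

Set C_mix = 140: (Q·38.00 + 570.0·760.0) / (Q + 570.0) = 140
→ Q = 570.0·(760.0 − 140)/(140 − 38.00) = 3465 L/s.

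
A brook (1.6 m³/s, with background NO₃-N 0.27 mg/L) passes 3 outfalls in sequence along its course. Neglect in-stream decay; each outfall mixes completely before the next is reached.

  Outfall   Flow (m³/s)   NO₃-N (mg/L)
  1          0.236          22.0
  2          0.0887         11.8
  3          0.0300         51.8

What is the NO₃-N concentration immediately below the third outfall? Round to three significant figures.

4.21 mg/L

Below outfall 1: Q → 1.836 m³/s, C = (1.600·0.2700 + 0.2360·22.00)/1.836 = 3.063 mg/L.
Below outfall 2: Q → 1.925 m³/s, C = (1.836·3.063 + 0.08870·11.80)/1.925 = 3.466 mg/L.
Below outfall 3: Q → 1.955 m³/s, C = (1.925·3.466 + 0.03000·51.80)/1.955 = 4.208 mg/L.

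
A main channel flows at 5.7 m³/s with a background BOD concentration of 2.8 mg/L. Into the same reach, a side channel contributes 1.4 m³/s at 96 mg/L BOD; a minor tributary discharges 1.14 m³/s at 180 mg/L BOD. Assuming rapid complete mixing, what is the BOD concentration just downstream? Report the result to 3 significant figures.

Mixed concentration C = ΣQC/ΣQ = (5.700·2.800 + 1.400·96.00 + 1.140·180.0) / 8.240 = 355.6/8.240 = 43.15 mg/L.

43.2 mg/L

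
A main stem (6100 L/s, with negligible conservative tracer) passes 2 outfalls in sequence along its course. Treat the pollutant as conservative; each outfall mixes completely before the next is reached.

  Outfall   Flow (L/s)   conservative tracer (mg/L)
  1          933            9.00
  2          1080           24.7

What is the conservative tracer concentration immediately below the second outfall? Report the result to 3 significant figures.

4.32 mg/L

After outfall 1: Q = 6100 + 933.0 = 7033 L/s; C = (6100·0 + 933.0·9.000)/7033 = 1.194 mg/L.
After outfall 2: Q = 7033 + 1080 = 8113 L/s; C = (7033·1.194 + 1080·24.70)/8113 = 4.323 mg/L.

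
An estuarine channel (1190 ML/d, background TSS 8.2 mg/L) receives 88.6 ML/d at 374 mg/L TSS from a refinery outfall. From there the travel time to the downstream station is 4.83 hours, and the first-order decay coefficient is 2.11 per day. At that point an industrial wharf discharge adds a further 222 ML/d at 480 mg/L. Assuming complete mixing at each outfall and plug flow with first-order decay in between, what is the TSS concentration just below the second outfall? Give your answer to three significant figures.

89.7 mg/L

Flow-weighted average: C = (1190·8.200 + 88.60·374.0) / 1279 = 42890/1279 = 33.55 mg/L; combined flow 1279 ML/d.
Decay over the reach: 33.55·exp(−kt) = 33.55·0.6540 = 21.94 mg/L.
At the second outfall, C = (1279·21.94 + 222.0·480.0) / (1279 + 222.0) = 89.71 mg/L.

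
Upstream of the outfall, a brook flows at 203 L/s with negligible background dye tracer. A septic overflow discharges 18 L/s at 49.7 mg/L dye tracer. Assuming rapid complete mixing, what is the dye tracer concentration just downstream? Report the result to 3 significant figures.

4.05 mg/L

Flow-weighted average: C = (203.0·0 + 18.00·49.70) / 221.0 = 894.6/221.0 = 4.048 mg/L.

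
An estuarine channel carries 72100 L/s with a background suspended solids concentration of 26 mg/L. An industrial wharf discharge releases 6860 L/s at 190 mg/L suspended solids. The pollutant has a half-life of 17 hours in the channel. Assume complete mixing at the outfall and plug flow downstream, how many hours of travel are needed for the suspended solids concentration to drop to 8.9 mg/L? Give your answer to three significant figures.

37.0 h

Mixed concentration C = ΣQC/ΣQ = (72100·26.00 + 6860·190.0) / 78960 = 3178000/78960 = 40.25 mg/L.
Half-life 17 h → k = ln 2 / 17 = 0.04077 h⁻¹ = 0.9786 d⁻¹.
40.25·exp(−k·t) = 8.9 → t = ln(40.25/8.9)/k = 133200 s = 37.01 h.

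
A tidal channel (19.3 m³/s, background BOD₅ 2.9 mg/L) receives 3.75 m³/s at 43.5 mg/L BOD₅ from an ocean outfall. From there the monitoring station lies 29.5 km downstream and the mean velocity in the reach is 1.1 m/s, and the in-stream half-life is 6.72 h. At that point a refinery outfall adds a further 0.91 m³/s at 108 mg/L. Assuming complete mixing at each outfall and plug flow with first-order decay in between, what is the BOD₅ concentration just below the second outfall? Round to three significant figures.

Mass balance: C = (19.30·2.900 + 3.750·43.50) / 23.05 = 219.1/23.05 = 9.505 mg/L; combined flow 23.05 m³/s.
Travel time t = 29.5·1000 / 1.1 = 26820 s = 7.449 h.
Half-life 6.72 h → k = ln 2 / 6.72 = 0.1031 h⁻¹ = 2.476 d⁻¹.
First-order decay: C = 9.505·exp(−k·t) = 9.505·0.4638 = 4.408 mg/L.
At the second outfall, C = (23.05·4.408 + 0.9100·108.0) / (23.05 + 0.9100) = 8.343 mg/L.

8.34 mg/L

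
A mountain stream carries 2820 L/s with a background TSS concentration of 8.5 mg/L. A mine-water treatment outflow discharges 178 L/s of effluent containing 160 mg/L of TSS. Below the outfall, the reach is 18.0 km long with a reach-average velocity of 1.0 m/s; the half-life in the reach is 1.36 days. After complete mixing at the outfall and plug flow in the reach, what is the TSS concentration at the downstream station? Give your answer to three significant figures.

Mixed concentration C = ΣQC/ΣQ = (2820·8.500 + 178.0·160.0) / 2998 = 52450/2998 = 17.49 mg/L.
Travel time t = 18.0·1000 / 1.0 = 18000 s = 5.000 h.
Half-life 1.36 d → k = ln 2 / 1.36 = 0.5097 d⁻¹.
Applying C = C₀e^(−kt): 17.49 × 0.8993 = 15.73 mg/L.

15.7 mg/L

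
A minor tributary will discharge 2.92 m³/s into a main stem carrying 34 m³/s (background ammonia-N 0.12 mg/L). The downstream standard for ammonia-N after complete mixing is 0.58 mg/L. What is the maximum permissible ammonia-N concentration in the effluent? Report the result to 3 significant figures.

At the limit, (Qr·Cr + Qe·Cₑ)/(Qr + Qe) = 0.58:
Cₑ = (36.92·0.58 − 34.00·0.1200) / 2.920 = 5.936 mg/L.

5.94 mg/L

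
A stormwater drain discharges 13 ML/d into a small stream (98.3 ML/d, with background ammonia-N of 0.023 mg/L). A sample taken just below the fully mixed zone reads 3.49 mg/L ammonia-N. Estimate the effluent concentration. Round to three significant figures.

29.7 mg/L

Mass balance: 98.30·0.02300 + 13.00·Cₑ = 111.3·3.490
→ Cₑ = (111.3·3.490 − 98.30·0.02300) / 13.00 = 29.71 mg/L.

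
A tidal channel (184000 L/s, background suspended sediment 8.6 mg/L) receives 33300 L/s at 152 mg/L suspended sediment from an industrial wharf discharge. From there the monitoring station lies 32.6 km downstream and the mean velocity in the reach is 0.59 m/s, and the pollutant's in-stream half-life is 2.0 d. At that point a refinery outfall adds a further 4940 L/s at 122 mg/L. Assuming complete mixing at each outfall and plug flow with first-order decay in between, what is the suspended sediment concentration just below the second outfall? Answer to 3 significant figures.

26.7 mg/L

Mass balance: C = (184000·8.600 + 33300·152.0) / 217300 = 6644000/217300 = 30.58 mg/L; combined flow 217300 L/s.
Travel time t = 32.6·1000 / 0.59 = 55250 s = 15.35 h.
Half-life 2.0 d → k = ln 2 / 2.0 = 0.3466 d⁻¹.
First-order decay: C = 30.58·exp(−k·t) = 30.58·0.8012 = 24.50 mg/L.
At the second outfall, C = (217300·24.50 + 4940·122.0) / (217300 + 4940) = 26.66 mg/L.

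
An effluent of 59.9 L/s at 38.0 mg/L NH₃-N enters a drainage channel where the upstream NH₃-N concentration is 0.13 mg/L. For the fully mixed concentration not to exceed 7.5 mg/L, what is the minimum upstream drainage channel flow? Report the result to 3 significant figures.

Set C_mix = 7.5: (Q·0.1300 + 59.90·38.00) / (Q + 59.90) = 7.5
→ Q = 59.90·(38.00 − 7.5)/(7.5 − 0.1300) = 247.9 L/s.

248 L/s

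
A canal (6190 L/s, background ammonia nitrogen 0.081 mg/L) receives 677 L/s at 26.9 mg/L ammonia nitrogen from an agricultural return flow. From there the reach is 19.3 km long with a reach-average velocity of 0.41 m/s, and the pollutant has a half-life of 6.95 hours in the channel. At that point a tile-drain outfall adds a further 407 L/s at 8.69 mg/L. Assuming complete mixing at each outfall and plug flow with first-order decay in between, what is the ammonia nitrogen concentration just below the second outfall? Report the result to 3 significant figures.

Mass balance: C = (6190·0.08100 + 677.0·26.90) / 6867 = 18710/6867 = 2.725 mg/L; combined flow 6867 L/s.
Travel time t = 19.3·1000 / 0.41 = 47070 s = 13.08 h.
Half-life 6.95 h → k = ln 2 / 6.95 = 0.09973 h⁻¹ = 2.394 d⁻¹.
First-order decay: C = 2.725·exp(−k·t) = 2.725·0.2714 = 0.7396 mg/L.
At the second outfall, C = (6867·0.7396 + 407.0·8.690) / (6867 + 407.0) = 1.184 mg/L.

1.18 mg/L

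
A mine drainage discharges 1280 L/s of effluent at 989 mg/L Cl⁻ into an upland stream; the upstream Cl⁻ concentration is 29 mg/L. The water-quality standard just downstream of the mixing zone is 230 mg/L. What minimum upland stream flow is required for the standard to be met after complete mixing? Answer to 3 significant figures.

Set C_mix = 230: (Q·29.00 + 1280·989.0) / (Q + 1280) = 230
→ Q = 1280·(989.0 − 230)/(230 − 29.00) = 4833 L/s.

4830 L/s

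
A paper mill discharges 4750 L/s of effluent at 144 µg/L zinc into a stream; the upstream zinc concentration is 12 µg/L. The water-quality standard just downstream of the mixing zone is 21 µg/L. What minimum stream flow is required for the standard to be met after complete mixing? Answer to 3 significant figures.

64900 L/s

Set C_mix = 21: (Q·12.00 + 4750·144.0) / (Q + 4750) = 21
→ Q = 4750·(144.0 − 21)/(21 − 12.00) = 64920 L/s.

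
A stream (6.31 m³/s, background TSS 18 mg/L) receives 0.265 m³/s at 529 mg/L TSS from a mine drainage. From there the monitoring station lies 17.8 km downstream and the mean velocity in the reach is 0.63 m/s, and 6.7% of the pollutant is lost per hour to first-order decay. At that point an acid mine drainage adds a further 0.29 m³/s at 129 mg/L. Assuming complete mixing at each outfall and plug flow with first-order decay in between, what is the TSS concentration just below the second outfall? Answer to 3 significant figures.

26.9 mg/L

Mixed concentration C = ΣQC/ΣQ = (6.310·18.00 + 0.2650·529.0) / 6.575 = 253.8/6.575 = 38.60 mg/L; combined flow 6.575 m³/s.
Travel time t = 17.8·1000 / 0.63 = 28250 s = 7.848 h.
6.7%/h lost → k = −ln(1 − 0.067) = 0.06935 h⁻¹.
First-order decay: C = 38.60·exp(−k·t) = 38.60·0.5803 = 22.40 mg/L.
Second outfall: C = (6.575·22.40 + 0.2900·129.0)/6.865 = 26.90 mg/L.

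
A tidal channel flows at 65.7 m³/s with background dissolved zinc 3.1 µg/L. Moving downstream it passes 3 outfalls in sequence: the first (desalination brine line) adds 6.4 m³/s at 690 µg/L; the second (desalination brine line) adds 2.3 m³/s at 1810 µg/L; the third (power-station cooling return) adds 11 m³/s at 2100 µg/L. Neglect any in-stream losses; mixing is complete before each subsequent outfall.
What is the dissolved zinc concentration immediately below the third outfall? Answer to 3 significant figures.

Below outfall 1: Q → 72.10 m³/s, C = (65.70·3.100 + 6.400·690.0)/72.10 = 64.07 µg/L.
Below outfall 2: Q → 74.40 m³/s, C = (72.10·64.07 + 2.300·1810)/74.40 = 118.0 µg/L.
Below outfall 3: Q → 85.40 m³/s, C = (74.40·118.0 + 11.00·2100)/85.40 = 373.3 µg/L.

373 µg/L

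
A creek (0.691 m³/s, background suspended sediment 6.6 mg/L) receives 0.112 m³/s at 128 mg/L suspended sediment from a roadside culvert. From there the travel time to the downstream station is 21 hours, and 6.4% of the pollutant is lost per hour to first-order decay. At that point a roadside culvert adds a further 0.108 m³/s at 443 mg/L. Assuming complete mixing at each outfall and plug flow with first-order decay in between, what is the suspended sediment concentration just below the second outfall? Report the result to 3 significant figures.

57.7 mg/L

Mixed concentration C = ΣQC/ΣQ = (0.6910·6.600 + 0.1120·128.0) / 0.8030 = 18.90/0.8030 = 23.53 mg/L; combined flow 0.8030 m³/s.
6.4%/h lost → k = −ln(1 − 0.064) = 0.06614 h⁻¹.
First-order decay: C = 23.53·exp(−k·t) = 23.53·0.2493 = 5.868 mg/L.
Second outfall: C = (0.8030·5.868 + 0.1080·443.0)/0.9110 = 57.69 mg/L.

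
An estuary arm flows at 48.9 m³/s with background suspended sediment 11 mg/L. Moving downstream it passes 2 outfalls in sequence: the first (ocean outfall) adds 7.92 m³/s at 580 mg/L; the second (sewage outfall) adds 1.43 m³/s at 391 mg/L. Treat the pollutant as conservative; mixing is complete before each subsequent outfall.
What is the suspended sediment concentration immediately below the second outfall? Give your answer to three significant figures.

Outfall 1: combined Q = 56.82 m³/s; C = (48.90·11.00 + 7.920·580.0)/56.82 = 90.31 mg/L.
Outfall 2: combined Q = 58.25 m³/s; C = (56.82·90.31 + 1.430·391.0)/58.25 = 97.69 mg/L.

97.7 mg/L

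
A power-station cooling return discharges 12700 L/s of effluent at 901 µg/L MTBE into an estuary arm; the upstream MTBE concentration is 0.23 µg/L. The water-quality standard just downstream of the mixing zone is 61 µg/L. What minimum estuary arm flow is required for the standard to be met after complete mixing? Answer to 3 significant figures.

176000 L/s

Set C_mix = 61: (Q·0.2300 + 12700·901.0) / (Q + 12700) = 61
→ Q = 12700·(901.0 − 61)/(61 − 0.2300) = 175500 L/s.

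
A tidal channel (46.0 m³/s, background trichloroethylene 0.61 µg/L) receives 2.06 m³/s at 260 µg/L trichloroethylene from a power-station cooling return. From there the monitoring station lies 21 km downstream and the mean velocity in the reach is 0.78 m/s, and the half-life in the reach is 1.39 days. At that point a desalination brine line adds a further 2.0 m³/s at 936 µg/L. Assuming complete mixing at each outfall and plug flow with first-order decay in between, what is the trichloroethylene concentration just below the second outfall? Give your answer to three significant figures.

47.0 µg/L

After mixing, C = (46.00·0.6100 + 2.060·260.0) / 48.06 = 563.7/48.06 = 11.73 µg/L; combined flow 48.06 m³/s.
Travel time t = 21·1000 / 0.78 = 26920 s = 7.479 h.
Half-life 1.39 d → k = ln 2 / 1.39 = 0.4987 d⁻¹.
First-order decay: C = 11.73·exp(−k·t) = 11.73·0.8561 = 10.04 µg/L.
At the second outfall, C = (48.06·10.04 + 2.000·936.0) / (48.06 + 2.000) = 47.03 µg/L.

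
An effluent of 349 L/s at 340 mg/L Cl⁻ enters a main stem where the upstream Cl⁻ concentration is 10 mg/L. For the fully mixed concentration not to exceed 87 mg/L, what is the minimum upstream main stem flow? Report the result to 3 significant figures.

1150 L/s

Set C_mix = 87: (Q·10.00 + 349.0·340.0) / (Q + 349.0) = 87
→ Q = 349.0·(340.0 − 87)/(87 − 10.00) = 1147 L/s.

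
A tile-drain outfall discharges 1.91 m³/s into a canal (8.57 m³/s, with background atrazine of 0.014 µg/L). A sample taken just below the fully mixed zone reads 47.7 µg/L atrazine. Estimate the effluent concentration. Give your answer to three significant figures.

Mass balance: 8.570·0.01400 + 1.910·Cₑ = 10.48·47.70
→ Cₑ = (10.48·47.70 − 8.570·0.01400) / 1.910 = 261.7 µg/L.

262 µg/L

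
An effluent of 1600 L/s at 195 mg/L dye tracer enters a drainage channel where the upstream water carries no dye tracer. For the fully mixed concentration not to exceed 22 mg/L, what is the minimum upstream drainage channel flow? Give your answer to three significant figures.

Set C_mix = 22: (Q·0 + 1600·195.0) / (Q + 1600) = 22
→ Q = 1600·(195.0 − 22)/(22 − 0) = 12580 L/s.

12600 L/s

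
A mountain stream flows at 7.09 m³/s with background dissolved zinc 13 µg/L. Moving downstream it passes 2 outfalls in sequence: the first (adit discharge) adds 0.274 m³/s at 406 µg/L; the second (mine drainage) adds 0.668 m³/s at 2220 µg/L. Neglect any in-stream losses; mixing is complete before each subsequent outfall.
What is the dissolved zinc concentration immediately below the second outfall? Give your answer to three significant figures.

210 µg/L

After outfall 1: Q = 7.090 + 0.2740 = 7.364 m³/s; C = (7.090·13.00 + 0.2740·406.0)/7.364 = 27.62 µg/L.
After outfall 2: Q = 7.364 + 0.6680 = 8.032 m³/s; C = (7.364·27.62 + 0.6680·2220)/8.032 = 210.0 µg/L.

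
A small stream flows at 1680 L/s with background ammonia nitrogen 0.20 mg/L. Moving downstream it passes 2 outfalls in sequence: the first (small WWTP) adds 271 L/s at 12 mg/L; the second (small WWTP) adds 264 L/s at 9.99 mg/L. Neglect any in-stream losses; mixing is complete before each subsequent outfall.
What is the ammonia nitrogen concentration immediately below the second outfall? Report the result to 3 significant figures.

2.81 mg/L

Outfall 1: combined Q = 1951 L/s; C = (1680·0.2000 + 271.0·12.00)/1951 = 1.839 mg/L.
Outfall 2: combined Q = 2215 L/s; C = (1951·1.839 + 264.0·9.990)/2215 = 2.811 mg/L.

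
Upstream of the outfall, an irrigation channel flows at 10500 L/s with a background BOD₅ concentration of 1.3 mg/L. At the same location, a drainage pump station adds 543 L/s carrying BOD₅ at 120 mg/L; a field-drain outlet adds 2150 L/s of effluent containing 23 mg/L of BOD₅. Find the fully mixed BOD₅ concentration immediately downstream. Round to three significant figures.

9.72 mg/L

Mass balance: C = (10500·1.300 + 543.0·120.0 + 2150·23.00) / 13190 = 128300/13190 = 9.722 mg/L.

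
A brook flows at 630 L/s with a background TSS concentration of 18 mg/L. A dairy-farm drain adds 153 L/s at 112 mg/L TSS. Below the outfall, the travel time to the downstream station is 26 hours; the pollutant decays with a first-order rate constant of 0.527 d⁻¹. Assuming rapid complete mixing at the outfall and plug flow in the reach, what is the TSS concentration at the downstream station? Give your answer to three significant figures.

After mixing, C = (630.0·18.00 + 153.0·112.0) / 783.0 = 28480/783.0 = 36.37 mg/L.
Applying C = C₀e^(−kt): 36.37 × 0.5650 = 20.55 mg/L.

20.5 mg/L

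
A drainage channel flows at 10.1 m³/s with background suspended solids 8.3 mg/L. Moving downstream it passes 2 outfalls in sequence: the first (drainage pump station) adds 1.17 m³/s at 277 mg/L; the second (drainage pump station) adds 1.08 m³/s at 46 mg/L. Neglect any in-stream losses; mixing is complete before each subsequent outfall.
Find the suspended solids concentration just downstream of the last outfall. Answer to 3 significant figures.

37.1 mg/L

After outfall 1: Q = 10.10 + 1.170 = 11.27 m³/s; C = (10.10·8.300 + 1.170·277.0)/11.27 = 36.20 mg/L.
After outfall 2: Q = 11.27 + 1.080 = 12.35 m³/s; C = (11.27·36.20 + 1.080·46.00)/12.35 = 37.05 mg/L.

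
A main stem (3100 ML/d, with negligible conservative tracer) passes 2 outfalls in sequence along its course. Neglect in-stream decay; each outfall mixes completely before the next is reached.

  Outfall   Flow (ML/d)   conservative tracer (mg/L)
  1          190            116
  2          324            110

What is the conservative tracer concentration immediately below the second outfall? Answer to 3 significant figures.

After outfall 1: Q = 3100 + 190.0 = 3290 ML/d; C = (3100·0 + 190.0·116.0)/3290 = 6.699 mg/L.
After outfall 2: Q = 3290 + 324.0 = 3614 ML/d; C = (3290·6.699 + 324.0·110.0)/3614 = 15.96 mg/L.

16.0 mg/L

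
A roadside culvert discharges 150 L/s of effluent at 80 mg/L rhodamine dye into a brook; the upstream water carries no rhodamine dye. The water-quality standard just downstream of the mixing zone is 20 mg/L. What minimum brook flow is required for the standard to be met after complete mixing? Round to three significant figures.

450 L/s

Set C_mix = 20: (Q·0 + 150.0·80.00) / (Q + 150.0) = 20
→ Q = 150.0·(80.00 − 20)/(20 − 0) = 450.0 L/s.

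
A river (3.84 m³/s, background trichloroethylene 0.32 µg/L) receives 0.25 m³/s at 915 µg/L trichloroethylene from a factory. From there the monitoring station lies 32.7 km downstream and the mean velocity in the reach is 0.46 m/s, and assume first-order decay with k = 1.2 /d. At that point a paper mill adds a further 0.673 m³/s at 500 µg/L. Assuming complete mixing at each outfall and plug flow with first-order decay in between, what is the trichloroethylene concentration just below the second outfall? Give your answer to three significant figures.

88.6 µg/L

After mixing, C = (3.840·0.3200 + 0.2500·915.0) / 4.090 = 230.0/4.090 = 56.23 µg/L; combined flow 4.090 m³/s.
Travel time t = 32.7·1000 / 0.46 = 71090 s = 19.75 h.
After decay, C = 56.23 × e^(−kt) = 56.23 × 0.3726 = 20.95 µg/L.
At the second outfall, C = (4.090·20.95 + 0.6730·500.0) / (4.090 + 0.6730) = 88.64 µg/L.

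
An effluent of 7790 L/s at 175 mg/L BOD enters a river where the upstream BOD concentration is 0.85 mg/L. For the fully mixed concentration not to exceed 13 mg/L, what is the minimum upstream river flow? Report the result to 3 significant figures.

104000 L/s

Set C_mix = 13: (Q·0.8500 + 7790·175.0) / (Q + 7790) = 13
→ Q = 7790·(175.0 − 13)/(13 − 0.8500) = 103900 L/s.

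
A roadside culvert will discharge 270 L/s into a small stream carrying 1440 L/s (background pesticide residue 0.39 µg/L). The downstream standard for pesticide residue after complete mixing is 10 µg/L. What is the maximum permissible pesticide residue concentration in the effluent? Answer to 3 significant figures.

61.3 µg/L

At the limit, (Qr·Cr + Qe·Cₑ)/(Qr + Qe) = 10:
Cₑ = (1710·10 − 1440·0.3900) / 270.0 = 61.25 µg/L.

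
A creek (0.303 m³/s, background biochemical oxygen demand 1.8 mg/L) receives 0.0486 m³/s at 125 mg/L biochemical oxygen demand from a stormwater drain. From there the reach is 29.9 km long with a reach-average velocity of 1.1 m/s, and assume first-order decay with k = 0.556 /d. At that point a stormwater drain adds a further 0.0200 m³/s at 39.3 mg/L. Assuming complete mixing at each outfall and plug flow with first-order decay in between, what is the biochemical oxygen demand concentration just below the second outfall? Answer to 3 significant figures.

Conservation of mass: C = (0.3030·1.800 + 0.04860·125.0) / 0.3516 = 6.620/0.3516 = 18.83 mg/L; combined flow 0.3516 m³/s.
Travel time t = 29.9·1000 / 1.1 = 27180 s = 7.551 h.
Applying C = C₀e^(−kt): 18.83 × 0.8395 = 15.81 mg/L.
Second outfall: C = (0.3516·15.81 + 0.02000·39.30)/0.3716 = 17.07 mg/L.

17.1 mg/L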